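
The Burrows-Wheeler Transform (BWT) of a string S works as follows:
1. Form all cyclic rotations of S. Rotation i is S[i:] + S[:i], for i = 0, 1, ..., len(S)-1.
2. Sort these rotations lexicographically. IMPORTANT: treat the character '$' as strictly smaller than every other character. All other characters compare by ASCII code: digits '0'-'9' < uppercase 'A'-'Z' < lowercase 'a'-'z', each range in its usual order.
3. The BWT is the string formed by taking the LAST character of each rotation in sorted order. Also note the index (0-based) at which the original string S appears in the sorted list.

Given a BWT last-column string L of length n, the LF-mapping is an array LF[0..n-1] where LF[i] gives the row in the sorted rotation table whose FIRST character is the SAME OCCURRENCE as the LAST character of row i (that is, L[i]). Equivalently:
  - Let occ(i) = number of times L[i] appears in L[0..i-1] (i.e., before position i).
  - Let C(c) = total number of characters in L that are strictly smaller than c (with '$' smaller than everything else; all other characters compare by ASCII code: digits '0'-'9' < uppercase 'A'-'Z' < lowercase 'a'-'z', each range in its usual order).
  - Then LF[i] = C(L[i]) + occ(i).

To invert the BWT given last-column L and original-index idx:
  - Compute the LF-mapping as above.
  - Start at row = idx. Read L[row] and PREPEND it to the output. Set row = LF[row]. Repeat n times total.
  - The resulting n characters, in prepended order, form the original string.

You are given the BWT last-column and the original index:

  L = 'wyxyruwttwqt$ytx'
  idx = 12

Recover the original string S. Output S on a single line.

LF mapping: 8 13 11 14 2 7 9 3 4 10 1 5 0 15 6 12
Walk LF starting at row 12, prepending L[row]:
  step 1: row=12, L[12]='$', prepend. Next row=LF[12]=0
  step 2: row=0, L[0]='w', prepend. Next row=LF[0]=8
  step 3: row=8, L[8]='t', prepend. Next row=LF[8]=4
  step 4: row=4, L[4]='r', prepend. Next row=LF[4]=2
  step 5: row=2, L[2]='x', prepend. Next row=LF[2]=11
  step 6: row=11, L[11]='t', prepend. Next row=LF[11]=5
  step 7: row=5, L[5]='u', prepend. Next row=LF[5]=7
  step 8: row=7, L[7]='t', prepend. Next row=LF[7]=3
  step 9: row=3, L[3]='y', prepend. Next row=LF[3]=14
  step 10: row=14, L[14]='t', prepend. Next row=LF[14]=6
  step 11: row=6, L[6]='w', prepend. Next row=LF[6]=9
  step 12: row=9, L[9]='w', prepend. Next row=LF[9]=10
  step 13: row=10, L[10]='q', prepend. Next row=LF[10]=1
  step 14: row=1, L[1]='y', prepend. Next row=LF[1]=13
  step 15: row=13, L[13]='y', prepend. Next row=LF[13]=15
  step 16: row=15, L[15]='x', prepend. Next row=LF[15]=12
Reversed output: xyyqwwtytutxrtw$

Answer: xyyqwwtytutxrtw$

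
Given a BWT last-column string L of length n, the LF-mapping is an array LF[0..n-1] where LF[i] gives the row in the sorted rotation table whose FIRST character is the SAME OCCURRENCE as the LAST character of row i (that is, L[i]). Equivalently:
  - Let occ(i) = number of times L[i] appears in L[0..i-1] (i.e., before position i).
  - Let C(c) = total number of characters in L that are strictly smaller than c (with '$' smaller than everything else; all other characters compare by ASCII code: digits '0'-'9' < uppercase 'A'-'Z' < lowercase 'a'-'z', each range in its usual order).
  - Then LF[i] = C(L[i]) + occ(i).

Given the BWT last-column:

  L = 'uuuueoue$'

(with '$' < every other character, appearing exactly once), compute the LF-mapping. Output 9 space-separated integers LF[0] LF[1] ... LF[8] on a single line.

Answer: 4 5 6 7 1 3 8 2 0

Derivation:
Char counts: '$':1, 'e':2, 'o':1, 'u':5
C (first-col start): C('$')=0, C('e')=1, C('o')=3, C('u')=4
L[0]='u': occ=0, LF[0]=C('u')+0=4+0=4
L[1]='u': occ=1, LF[1]=C('u')+1=4+1=5
L[2]='u': occ=2, LF[2]=C('u')+2=4+2=6
L[3]='u': occ=3, LF[3]=C('u')+3=4+3=7
L[4]='e': occ=0, LF[4]=C('e')+0=1+0=1
L[5]='o': occ=0, LF[5]=C('o')+0=3+0=3
L[6]='u': occ=4, LF[6]=C('u')+4=4+4=8
L[7]='e': occ=1, LF[7]=C('e')+1=1+1=2
L[8]='$': occ=0, LF[8]=C('$')+0=0+0=0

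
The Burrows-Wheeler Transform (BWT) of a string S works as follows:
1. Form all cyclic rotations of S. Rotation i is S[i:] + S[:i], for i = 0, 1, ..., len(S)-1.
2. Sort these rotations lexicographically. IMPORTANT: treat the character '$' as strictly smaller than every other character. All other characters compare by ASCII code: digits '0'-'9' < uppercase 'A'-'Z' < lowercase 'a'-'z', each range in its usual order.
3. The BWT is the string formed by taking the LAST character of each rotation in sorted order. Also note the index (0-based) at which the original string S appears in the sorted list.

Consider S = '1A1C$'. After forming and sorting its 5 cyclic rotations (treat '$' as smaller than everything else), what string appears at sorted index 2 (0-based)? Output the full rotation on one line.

All 5 rotations (rotation i = S[i:]+S[:i]):
  rot[0] = 1A1C$
  rot[1] = A1C$1
  rot[2] = 1C$1A
  rot[3] = C$1A1
  rot[4] = $1A1C
Sorted (with $ < everything):
  sorted[0] = $1A1C
  sorted[1] = 1A1C$
  sorted[2] = 1C$1A
  sorted[3] = A1C$1
  sorted[4] = C$1A1
sorted[2] = 1C$1A

Answer: 1C$1A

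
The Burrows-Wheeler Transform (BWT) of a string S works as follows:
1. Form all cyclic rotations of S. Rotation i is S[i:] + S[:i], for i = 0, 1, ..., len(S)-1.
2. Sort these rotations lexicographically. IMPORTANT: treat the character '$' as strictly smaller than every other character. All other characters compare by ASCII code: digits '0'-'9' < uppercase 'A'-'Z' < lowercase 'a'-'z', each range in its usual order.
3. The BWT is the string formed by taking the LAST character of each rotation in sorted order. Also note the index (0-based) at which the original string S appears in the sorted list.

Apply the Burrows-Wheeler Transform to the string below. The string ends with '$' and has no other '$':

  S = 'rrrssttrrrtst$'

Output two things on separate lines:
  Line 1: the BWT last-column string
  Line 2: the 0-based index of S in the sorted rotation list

Answer: t$trrrrrtsstrs
1

Derivation:
All 14 rotations (rotation i = S[i:]+S[:i]):
  rot[0] = rrrssttrrrtst$
  rot[1] = rrssttrrrtst$r
  rot[2] = rssttrrrtst$rr
  rot[3] = ssttrrrtst$rrr
  rot[4] = sttrrrtst$rrrs
  rot[5] = ttrrrtst$rrrss
  rot[6] = trrrtst$rrrsst
  rot[7] = rrrtst$rrrsstt
  rot[8] = rrtst$rrrssttr
  rot[9] = rtst$rrrssttrr
  rot[10] = tst$rrrssttrrr
  rot[11] = st$rrrssttrrrt
  rot[12] = t$rrrssttrrrts
  rot[13] = $rrrssttrrrtst
Sorted (with $ < everything):
  sorted[0] = $rrrssttrrrtst  (last char: 't')
  sorted[1] = rrrssttrrrtst$  (last char: '$')
  sorted[2] = rrrtst$rrrsstt  (last char: 't')
  sorted[3] = rrssttrrrtst$r  (last char: 'r')
  sorted[4] = rrtst$rrrssttr  (last char: 'r')
  sorted[5] = rssttrrrtst$rr  (last char: 'r')
  sorted[6] = rtst$rrrssttrr  (last char: 'r')
  sorted[7] = ssttrrrtst$rrr  (last char: 'r')
  sorted[8] = st$rrrssttrrrt  (last char: 't')
  sorted[9] = sttrrrtst$rrrs  (last char: 's')
  sorted[10] = t$rrrssttrrrts  (last char: 's')
  sorted[11] = trrrtst$rrrsst  (last char: 't')
  sorted[12] = tst$rrrssttrrr  (last char: 'r')
  sorted[13] = ttrrrtst$rrrss  (last char: 's')
Last column: t$trrrrrtsstrs
Original string S is at sorted index 1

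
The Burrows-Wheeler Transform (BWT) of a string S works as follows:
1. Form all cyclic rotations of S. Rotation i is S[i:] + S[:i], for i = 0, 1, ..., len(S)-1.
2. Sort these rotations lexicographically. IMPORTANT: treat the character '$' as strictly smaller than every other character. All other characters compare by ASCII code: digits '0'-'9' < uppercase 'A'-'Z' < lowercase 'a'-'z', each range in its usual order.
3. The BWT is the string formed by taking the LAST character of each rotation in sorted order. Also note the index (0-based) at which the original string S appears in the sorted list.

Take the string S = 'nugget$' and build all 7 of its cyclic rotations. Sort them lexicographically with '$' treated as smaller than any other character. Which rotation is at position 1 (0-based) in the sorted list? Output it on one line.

All 7 rotations (rotation i = S[i:]+S[:i]):
  rot[0] = nugget$
  rot[1] = ugget$n
  rot[2] = gget$nu
  rot[3] = get$nug
  rot[4] = et$nugg
  rot[5] = t$nugge
  rot[6] = $nugget
Sorted (with $ < everything):
  sorted[0] = $nugget
  sorted[1] = et$nugg
  sorted[2] = get$nug
  sorted[3] = gget$nu
  sorted[4] = nugget$
  sorted[5] = t$nugge
  sorted[6] = ugget$n
sorted[1] = et$nugg

Answer: et$nugg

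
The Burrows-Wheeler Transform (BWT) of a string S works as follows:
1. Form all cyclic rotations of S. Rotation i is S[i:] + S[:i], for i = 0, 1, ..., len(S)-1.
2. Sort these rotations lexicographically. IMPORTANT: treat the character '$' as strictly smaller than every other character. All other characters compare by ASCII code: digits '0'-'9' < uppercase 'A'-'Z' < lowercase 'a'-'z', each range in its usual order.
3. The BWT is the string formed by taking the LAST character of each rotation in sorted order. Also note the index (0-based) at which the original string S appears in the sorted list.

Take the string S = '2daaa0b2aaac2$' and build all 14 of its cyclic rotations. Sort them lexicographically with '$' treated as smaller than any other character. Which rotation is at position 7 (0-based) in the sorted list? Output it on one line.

Answer: aaa0b2aaac2$2d

Derivation:
All 14 rotations (rotation i = S[i:]+S[:i]):
  rot[0] = 2daaa0b2aaac2$
  rot[1] = daaa0b2aaac2$2
  rot[2] = aaa0b2aaac2$2d
  rot[3] = aa0b2aaac2$2da
  rot[4] = a0b2aaac2$2daa
  rot[5] = 0b2aaac2$2daaa
  rot[6] = b2aaac2$2daaa0
  rot[7] = 2aaac2$2daaa0b
  rot[8] = aaac2$2daaa0b2
  rot[9] = aac2$2daaa0b2a
  rot[10] = ac2$2daaa0b2aa
  rot[11] = c2$2daaa0b2aaa
  rot[12] = 2$2daaa0b2aaac
  rot[13] = $2daaa0b2aaac2
Sorted (with $ < everything):
  sorted[0] = $2daaa0b2aaac2
  sorted[1] = 0b2aaac2$2daaa
  sorted[2] = 2$2daaa0b2aaac
  sorted[3] = 2aaac2$2daaa0b
  sorted[4] = 2daaa0b2aaac2$
  sorted[5] = a0b2aaac2$2daa
  sorted[6] = aa0b2aaac2$2da
  sorted[7] = aaa0b2aaac2$2d
  sorted[8] = aaac2$2daaa0b2
  sorted[9] = aac2$2daaa0b2a
  sorted[10] = ac2$2daaa0b2aa
  sorted[11] = b2aaac2$2daaa0
  sorted[12] = c2$2daaa0b2aaa
  sorted[13] = daaa0b2aaac2$2
sorted[7] = aaa0b2aaac2$2d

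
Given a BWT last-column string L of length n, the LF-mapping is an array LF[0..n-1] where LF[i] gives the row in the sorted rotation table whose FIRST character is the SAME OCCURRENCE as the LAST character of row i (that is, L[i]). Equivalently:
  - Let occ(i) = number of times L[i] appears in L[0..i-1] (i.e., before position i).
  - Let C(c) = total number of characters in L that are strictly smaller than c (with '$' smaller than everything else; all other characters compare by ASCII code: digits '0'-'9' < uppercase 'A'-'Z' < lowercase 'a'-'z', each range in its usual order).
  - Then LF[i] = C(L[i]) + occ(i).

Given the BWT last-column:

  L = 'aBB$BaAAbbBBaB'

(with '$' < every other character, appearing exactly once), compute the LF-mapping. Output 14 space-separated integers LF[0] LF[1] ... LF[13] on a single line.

Char counts: '$':1, 'A':2, 'B':6, 'a':3, 'b':2
C (first-col start): C('$')=0, C('A')=1, C('B')=3, C('a')=9, C('b')=12
L[0]='a': occ=0, LF[0]=C('a')+0=9+0=9
L[1]='B': occ=0, LF[1]=C('B')+0=3+0=3
L[2]='B': occ=1, LF[2]=C('B')+1=3+1=4
L[3]='$': occ=0, LF[3]=C('$')+0=0+0=0
L[4]='B': occ=2, LF[4]=C('B')+2=3+2=5
L[5]='a': occ=1, LF[5]=C('a')+1=9+1=10
L[6]='A': occ=0, LF[6]=C('A')+0=1+0=1
L[7]='A': occ=1, LF[7]=C('A')+1=1+1=2
L[8]='b': occ=0, LF[8]=C('b')+0=12+0=12
L[9]='b': occ=1, LF[9]=C('b')+1=12+1=13
L[10]='B': occ=3, LF[10]=C('B')+3=3+3=6
L[11]='B': occ=4, LF[11]=C('B')+4=3+4=7
L[12]='a': occ=2, LF[12]=C('a')+2=9+2=11
L[13]='B': occ=5, LF[13]=C('B')+5=3+5=8

Answer: 9 3 4 0 5 10 1 2 12 13 6 7 11 8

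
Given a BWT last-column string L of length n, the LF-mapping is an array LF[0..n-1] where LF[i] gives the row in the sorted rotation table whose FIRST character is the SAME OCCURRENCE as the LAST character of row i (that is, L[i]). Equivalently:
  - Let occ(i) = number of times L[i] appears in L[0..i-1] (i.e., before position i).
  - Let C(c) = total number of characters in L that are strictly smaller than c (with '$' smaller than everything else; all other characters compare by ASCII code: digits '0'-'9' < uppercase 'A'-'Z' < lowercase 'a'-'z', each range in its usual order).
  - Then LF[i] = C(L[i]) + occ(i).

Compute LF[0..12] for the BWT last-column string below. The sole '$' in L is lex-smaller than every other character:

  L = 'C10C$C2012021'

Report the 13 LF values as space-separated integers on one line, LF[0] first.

Char counts: '$':1, '0':3, '1':3, '2':3, 'C':3
C (first-col start): C('$')=0, C('0')=1, C('1')=4, C('2')=7, C('C')=10
L[0]='C': occ=0, LF[0]=C('C')+0=10+0=10
L[1]='1': occ=0, LF[1]=C('1')+0=4+0=4
L[2]='0': occ=0, LF[2]=C('0')+0=1+0=1
L[3]='C': occ=1, LF[3]=C('C')+1=10+1=11
L[4]='$': occ=0, LF[4]=C('$')+0=0+0=0
L[5]='C': occ=2, LF[5]=C('C')+2=10+2=12
L[6]='2': occ=0, LF[6]=C('2')+0=7+0=7
L[7]='0': occ=1, LF[7]=C('0')+1=1+1=2
L[8]='1': occ=1, LF[8]=C('1')+1=4+1=5
L[9]='2': occ=1, LF[9]=C('2')+1=7+1=8
L[10]='0': occ=2, LF[10]=C('0')+2=1+2=3
L[11]='2': occ=2, LF[11]=C('2')+2=7+2=9
L[12]='1': occ=2, LF[12]=C('1')+2=4+2=6

Answer: 10 4 1 11 0 12 7 2 5 8 3 9 6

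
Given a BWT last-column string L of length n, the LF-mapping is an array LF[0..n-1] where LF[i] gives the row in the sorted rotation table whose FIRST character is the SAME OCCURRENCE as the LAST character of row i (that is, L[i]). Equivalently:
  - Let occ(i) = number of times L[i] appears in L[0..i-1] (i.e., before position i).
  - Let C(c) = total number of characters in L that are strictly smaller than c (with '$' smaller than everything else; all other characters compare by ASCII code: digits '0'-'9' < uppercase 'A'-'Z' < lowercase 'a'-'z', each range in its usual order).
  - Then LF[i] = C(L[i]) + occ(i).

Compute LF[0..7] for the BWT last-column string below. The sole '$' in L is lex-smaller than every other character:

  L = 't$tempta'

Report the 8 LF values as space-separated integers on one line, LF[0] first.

Answer: 5 0 6 2 3 4 7 1

Derivation:
Char counts: '$':1, 'a':1, 'e':1, 'm':1, 'p':1, 't':3
C (first-col start): C('$')=0, C('a')=1, C('e')=2, C('m')=3, C('p')=4, C('t')=5
L[0]='t': occ=0, LF[0]=C('t')+0=5+0=5
L[1]='$': occ=0, LF[1]=C('$')+0=0+0=0
L[2]='t': occ=1, LF[2]=C('t')+1=5+1=6
L[3]='e': occ=0, LF[3]=C('e')+0=2+0=2
L[4]='m': occ=0, LF[4]=C('m')+0=3+0=3
L[5]='p': occ=0, LF[5]=C('p')+0=4+0=4
L[6]='t': occ=2, LF[6]=C('t')+2=5+2=7
L[7]='a': occ=0, LF[7]=C('a')+0=1+0=1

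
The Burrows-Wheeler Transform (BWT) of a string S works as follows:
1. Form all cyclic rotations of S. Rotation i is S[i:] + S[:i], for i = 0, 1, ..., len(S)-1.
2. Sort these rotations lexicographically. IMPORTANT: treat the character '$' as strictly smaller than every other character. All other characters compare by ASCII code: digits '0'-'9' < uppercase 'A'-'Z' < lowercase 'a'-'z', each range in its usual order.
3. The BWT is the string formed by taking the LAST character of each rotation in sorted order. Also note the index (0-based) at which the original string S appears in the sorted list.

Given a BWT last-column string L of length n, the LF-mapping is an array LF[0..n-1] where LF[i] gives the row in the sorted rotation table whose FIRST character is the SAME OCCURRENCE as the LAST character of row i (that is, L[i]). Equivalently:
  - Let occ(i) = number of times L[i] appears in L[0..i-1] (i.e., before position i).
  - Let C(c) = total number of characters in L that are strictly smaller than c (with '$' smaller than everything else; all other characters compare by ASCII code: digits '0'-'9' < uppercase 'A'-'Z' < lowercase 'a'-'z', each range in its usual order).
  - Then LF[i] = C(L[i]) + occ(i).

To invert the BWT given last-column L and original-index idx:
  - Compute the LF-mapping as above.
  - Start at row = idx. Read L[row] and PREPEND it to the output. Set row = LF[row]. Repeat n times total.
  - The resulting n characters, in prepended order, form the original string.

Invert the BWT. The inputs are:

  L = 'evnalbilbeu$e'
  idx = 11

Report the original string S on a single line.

LF mapping: 4 12 10 1 8 2 7 9 3 5 11 0 6
Walk LF starting at row 11, prepending L[row]:
  step 1: row=11, L[11]='$', prepend. Next row=LF[11]=0
  step 2: row=0, L[0]='e', prepend. Next row=LF[0]=4
  step 3: row=4, L[4]='l', prepend. Next row=LF[4]=8
  step 4: row=8, L[8]='b', prepend. Next row=LF[8]=3
  step 5: row=3, L[3]='a', prepend. Next row=LF[3]=1
  step 6: row=1, L[1]='v', prepend. Next row=LF[1]=12
  step 7: row=12, L[12]='e', prepend. Next row=LF[12]=6
  step 8: row=6, L[6]='i', prepend. Next row=LF[6]=7
  step 9: row=7, L[7]='l', prepend. Next row=LF[7]=9
  step 10: row=9, L[9]='e', prepend. Next row=LF[9]=5
  step 11: row=5, L[5]='b', prepend. Next row=LF[5]=2
  step 12: row=2, L[2]='n', prepend. Next row=LF[2]=10
  step 13: row=10, L[10]='u', prepend. Next row=LF[10]=11
Reversed output: unbelievable$

Answer: unbelievable$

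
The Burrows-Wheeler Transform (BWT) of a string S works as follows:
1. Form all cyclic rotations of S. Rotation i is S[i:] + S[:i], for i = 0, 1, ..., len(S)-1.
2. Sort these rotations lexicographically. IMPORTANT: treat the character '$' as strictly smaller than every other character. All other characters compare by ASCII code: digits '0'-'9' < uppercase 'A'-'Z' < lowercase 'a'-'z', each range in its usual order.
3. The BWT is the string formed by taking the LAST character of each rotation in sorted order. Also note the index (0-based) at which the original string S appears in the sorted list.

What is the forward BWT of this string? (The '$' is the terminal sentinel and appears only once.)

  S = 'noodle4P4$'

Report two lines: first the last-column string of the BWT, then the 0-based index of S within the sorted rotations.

All 10 rotations (rotation i = S[i:]+S[:i]):
  rot[0] = noodle4P4$
  rot[1] = oodle4P4$n
  rot[2] = odle4P4$no
  rot[3] = dle4P4$noo
  rot[4] = le4P4$nood
  rot[5] = e4P4$noodl
  rot[6] = 4P4$noodle
  rot[7] = P4$noodle4
  rot[8] = 4$noodle4P
  rot[9] = $noodle4P4
Sorted (with $ < everything):
  sorted[0] = $noodle4P4  (last char: '4')
  sorted[1] = 4$noodle4P  (last char: 'P')
  sorted[2] = 4P4$noodle  (last char: 'e')
  sorted[3] = P4$noodle4  (last char: '4')
  sorted[4] = dle4P4$noo  (last char: 'o')
  sorted[5] = e4P4$noodl  (last char: 'l')
  sorted[6] = le4P4$nood  (last char: 'd')
  sorted[7] = noodle4P4$  (last char: '$')
  sorted[8] = odle4P4$no  (last char: 'o')
  sorted[9] = oodle4P4$n  (last char: 'n')
Last column: 4Pe4old$on
Original string S is at sorted index 7

Answer: 4Pe4old$on
7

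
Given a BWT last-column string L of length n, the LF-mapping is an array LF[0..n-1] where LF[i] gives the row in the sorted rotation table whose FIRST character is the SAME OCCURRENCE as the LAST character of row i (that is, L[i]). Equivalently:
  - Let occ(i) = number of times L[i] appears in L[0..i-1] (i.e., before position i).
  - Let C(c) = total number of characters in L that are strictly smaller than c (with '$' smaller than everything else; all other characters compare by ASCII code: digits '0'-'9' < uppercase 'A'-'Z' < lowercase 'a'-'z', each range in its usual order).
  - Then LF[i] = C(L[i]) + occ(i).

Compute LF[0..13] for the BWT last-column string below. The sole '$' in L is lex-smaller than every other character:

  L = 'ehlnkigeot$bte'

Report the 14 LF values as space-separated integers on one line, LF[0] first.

Char counts: '$':1, 'b':1, 'e':3, 'g':1, 'h':1, 'i':1, 'k':1, 'l':1, 'n':1, 'o':1, 't':2
C (first-col start): C('$')=0, C('b')=1, C('e')=2, C('g')=5, C('h')=6, C('i')=7, C('k')=8, C('l')=9, C('n')=10, C('o')=11, C('t')=12
L[0]='e': occ=0, LF[0]=C('e')+0=2+0=2
L[1]='h': occ=0, LF[1]=C('h')+0=6+0=6
L[2]='l': occ=0, LF[2]=C('l')+0=9+0=9
L[3]='n': occ=0, LF[3]=C('n')+0=10+0=10
L[4]='k': occ=0, LF[4]=C('k')+0=8+0=8
L[5]='i': occ=0, LF[5]=C('i')+0=7+0=7
L[6]='g': occ=0, LF[6]=C('g')+0=5+0=5
L[7]='e': occ=1, LF[7]=C('e')+1=2+1=3
L[8]='o': occ=0, LF[8]=C('o')+0=11+0=11
L[9]='t': occ=0, LF[9]=C('t')+0=12+0=12
L[10]='$': occ=0, LF[10]=C('$')+0=0+0=0
L[11]='b': occ=0, LF[11]=C('b')+0=1+0=1
L[12]='t': occ=1, LF[12]=C('t')+1=12+1=13
L[13]='e': occ=2, LF[13]=C('e')+2=2+2=4

Answer: 2 6 9 10 8 7 5 3 11 12 0 1 13 4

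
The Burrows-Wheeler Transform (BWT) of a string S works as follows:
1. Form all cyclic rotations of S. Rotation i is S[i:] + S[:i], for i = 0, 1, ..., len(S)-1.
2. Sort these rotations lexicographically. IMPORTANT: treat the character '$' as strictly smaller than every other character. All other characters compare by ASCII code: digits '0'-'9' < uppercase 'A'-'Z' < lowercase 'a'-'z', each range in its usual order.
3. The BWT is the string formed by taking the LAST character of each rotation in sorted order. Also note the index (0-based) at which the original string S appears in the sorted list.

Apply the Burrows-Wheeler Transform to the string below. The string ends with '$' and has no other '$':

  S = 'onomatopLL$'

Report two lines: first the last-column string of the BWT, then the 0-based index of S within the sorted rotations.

Answer: LLpmoon$toa
7

Derivation:
All 11 rotations (rotation i = S[i:]+S[:i]):
  rot[0] = onomatopLL$
  rot[1] = nomatopLL$o
  rot[2] = omatopLL$on
  rot[3] = matopLL$ono
  rot[4] = atopLL$onom
  rot[5] = topLL$onoma
  rot[6] = opLL$onomat
  rot[7] = pLL$onomato
  rot[8] = LL$onomatop
  rot[9] = L$onomatopL
  rot[10] = $onomatopLL
Sorted (with $ < everything):
  sorted[0] = $onomatopLL  (last char: 'L')
  sorted[1] = L$onomatopL  (last char: 'L')
  sorted[2] = LL$onomatop  (last char: 'p')
  sorted[3] = atopLL$onom  (last char: 'm')
  sorted[4] = matopLL$ono  (last char: 'o')
  sorted[5] = nomatopLL$o  (last char: 'o')
  sorted[6] = omatopLL$on  (last char: 'n')
  sorted[7] = onomatopLL$  (last char: '$')
  sorted[8] = opLL$onomat  (last char: 't')
  sorted[9] = pLL$onomato  (last char: 'o')
  sorted[10] = topLL$onoma  (last char: 'a')
Last column: LLpmoon$toa
Original string S is at sorted index 7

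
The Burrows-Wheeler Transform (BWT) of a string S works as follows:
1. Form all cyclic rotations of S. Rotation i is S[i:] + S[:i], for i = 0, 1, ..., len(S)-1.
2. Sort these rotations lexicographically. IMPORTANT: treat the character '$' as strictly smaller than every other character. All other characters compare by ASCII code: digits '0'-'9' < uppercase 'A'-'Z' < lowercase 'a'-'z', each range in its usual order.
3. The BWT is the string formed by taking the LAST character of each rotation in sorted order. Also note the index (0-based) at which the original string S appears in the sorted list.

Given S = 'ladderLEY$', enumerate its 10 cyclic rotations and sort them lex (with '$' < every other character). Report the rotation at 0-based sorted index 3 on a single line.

All 10 rotations (rotation i = S[i:]+S[:i]):
  rot[0] = ladderLEY$
  rot[1] = adderLEY$l
  rot[2] = dderLEY$la
  rot[3] = derLEY$lad
  rot[4] = erLEY$ladd
  rot[5] = rLEY$ladde
  rot[6] = LEY$ladder
  rot[7] = EY$ladderL
  rot[8] = Y$ladderLE
  rot[9] = $ladderLEY
Sorted (with $ < everything):
  sorted[0] = $ladderLEY
  sorted[1] = EY$ladderL
  sorted[2] = LEY$ladder
  sorted[3] = Y$ladderLE
  sorted[4] = adderLEY$l
  sorted[5] = dderLEY$la
  sorted[6] = derLEY$lad
  sorted[7] = erLEY$ladd
  sorted[8] = ladderLEY$
  sorted[9] = rLEY$ladde
sorted[3] = Y$ladderLE

Answer: Y$ladderLE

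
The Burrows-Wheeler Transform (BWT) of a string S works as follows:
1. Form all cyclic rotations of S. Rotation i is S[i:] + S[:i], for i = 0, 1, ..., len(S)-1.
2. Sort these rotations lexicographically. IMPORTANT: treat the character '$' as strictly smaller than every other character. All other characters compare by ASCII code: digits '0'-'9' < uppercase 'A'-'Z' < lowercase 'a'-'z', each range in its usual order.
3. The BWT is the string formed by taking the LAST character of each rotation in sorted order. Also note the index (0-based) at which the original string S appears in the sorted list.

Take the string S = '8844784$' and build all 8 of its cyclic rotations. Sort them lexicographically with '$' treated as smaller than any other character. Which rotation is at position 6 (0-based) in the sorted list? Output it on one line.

All 8 rotations (rotation i = S[i:]+S[:i]):
  rot[0] = 8844784$
  rot[1] = 844784$8
  rot[2] = 44784$88
  rot[3] = 4784$884
  rot[4] = 784$8844
  rot[5] = 84$88447
  rot[6] = 4$884478
  rot[7] = $8844784
Sorted (with $ < everything):
  sorted[0] = $8844784
  sorted[1] = 4$884478
  sorted[2] = 44784$88
  sorted[3] = 4784$884
  sorted[4] = 784$8844
  sorted[5] = 84$88447
  sorted[6] = 844784$8
  sorted[7] = 8844784$
sorted[6] = 844784$8

Answer: 844784$8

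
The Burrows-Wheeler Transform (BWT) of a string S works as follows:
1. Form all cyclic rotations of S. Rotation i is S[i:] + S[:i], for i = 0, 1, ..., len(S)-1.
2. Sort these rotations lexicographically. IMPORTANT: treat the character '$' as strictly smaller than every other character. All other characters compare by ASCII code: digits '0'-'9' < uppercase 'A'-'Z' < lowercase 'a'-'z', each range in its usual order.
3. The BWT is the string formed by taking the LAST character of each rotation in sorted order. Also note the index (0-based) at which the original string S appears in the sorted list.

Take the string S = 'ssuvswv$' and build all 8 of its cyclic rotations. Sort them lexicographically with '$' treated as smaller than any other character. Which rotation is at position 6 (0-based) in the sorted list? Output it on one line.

All 8 rotations (rotation i = S[i:]+S[:i]):
  rot[0] = ssuvswv$
  rot[1] = suvswv$s
  rot[2] = uvswv$ss
  rot[3] = vswv$ssu
  rot[4] = swv$ssuv
  rot[5] = wv$ssuvs
  rot[6] = v$ssuvsw
  rot[7] = $ssuvswv
Sorted (with $ < everything):
  sorted[0] = $ssuvswv
  sorted[1] = ssuvswv$
  sorted[2] = suvswv$s
  sorted[3] = swv$ssuv
  sorted[4] = uvswv$ss
  sorted[5] = v$ssuvsw
  sorted[6] = vswv$ssu
  sorted[7] = wv$ssuvs
sorted[6] = vswv$ssu

Answer: vswv$ssu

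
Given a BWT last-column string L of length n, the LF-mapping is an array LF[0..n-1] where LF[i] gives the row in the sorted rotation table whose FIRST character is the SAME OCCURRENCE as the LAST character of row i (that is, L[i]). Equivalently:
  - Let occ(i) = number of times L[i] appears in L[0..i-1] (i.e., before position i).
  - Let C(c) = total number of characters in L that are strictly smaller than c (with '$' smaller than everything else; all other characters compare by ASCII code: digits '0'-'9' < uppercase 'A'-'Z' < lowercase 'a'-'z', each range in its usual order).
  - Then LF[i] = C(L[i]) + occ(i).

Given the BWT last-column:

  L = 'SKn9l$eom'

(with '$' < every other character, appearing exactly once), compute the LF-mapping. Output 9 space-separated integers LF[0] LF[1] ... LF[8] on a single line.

Char counts: '$':1, '9':1, 'K':1, 'S':1, 'e':1, 'l':1, 'm':1, 'n':1, 'o':1
C (first-col start): C('$')=0, C('9')=1, C('K')=2, C('S')=3, C('e')=4, C('l')=5, C('m')=6, C('n')=7, C('o')=8
L[0]='S': occ=0, LF[0]=C('S')+0=3+0=3
L[1]='K': occ=0, LF[1]=C('K')+0=2+0=2
L[2]='n': occ=0, LF[2]=C('n')+0=7+0=7
L[3]='9': occ=0, LF[3]=C('9')+0=1+0=1
L[4]='l': occ=0, LF[4]=C('l')+0=5+0=5
L[5]='$': occ=0, LF[5]=C('$')+0=0+0=0
L[6]='e': occ=0, LF[6]=C('e')+0=4+0=4
L[7]='o': occ=0, LF[7]=C('o')+0=8+0=8
L[8]='m': occ=0, LF[8]=C('m')+0=6+0=6

Answer: 3 2 7 1 5 0 4 8 6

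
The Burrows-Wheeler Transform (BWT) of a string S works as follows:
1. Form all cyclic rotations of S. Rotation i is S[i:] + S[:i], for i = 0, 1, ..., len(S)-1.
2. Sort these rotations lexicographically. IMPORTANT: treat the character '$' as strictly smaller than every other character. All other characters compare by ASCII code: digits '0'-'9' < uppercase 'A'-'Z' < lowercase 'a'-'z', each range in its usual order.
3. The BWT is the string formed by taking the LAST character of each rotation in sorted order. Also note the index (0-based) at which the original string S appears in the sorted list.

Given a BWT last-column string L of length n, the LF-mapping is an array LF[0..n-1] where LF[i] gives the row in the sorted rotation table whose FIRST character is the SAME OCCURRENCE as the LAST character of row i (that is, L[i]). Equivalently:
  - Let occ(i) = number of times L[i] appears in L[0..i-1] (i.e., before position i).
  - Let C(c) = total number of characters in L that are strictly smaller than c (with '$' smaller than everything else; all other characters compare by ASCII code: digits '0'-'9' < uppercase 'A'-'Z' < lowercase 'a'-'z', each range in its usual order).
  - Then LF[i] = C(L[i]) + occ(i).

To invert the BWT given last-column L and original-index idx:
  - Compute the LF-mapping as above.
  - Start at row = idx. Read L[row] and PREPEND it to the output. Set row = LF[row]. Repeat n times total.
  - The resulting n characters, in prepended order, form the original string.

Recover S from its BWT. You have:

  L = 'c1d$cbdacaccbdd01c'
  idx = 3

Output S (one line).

Answer: 1dcdd10dbacabcccc$

Derivation:
LF mapping: 8 2 14 0 9 6 15 4 10 5 11 12 7 16 17 1 3 13
Walk LF starting at row 3, prepending L[row]:
  step 1: row=3, L[3]='$', prepend. Next row=LF[3]=0
  step 2: row=0, L[0]='c', prepend. Next row=LF[0]=8
  step 3: row=8, L[8]='c', prepend. Next row=LF[8]=10
  step 4: row=10, L[10]='c', prepend. Next row=LF[10]=11
  step 5: row=11, L[11]='c', prepend. Next row=LF[11]=12
  step 6: row=12, L[12]='b', prepend. Next row=LF[12]=7
  step 7: row=7, L[7]='a', prepend. Next row=LF[7]=4
  step 8: row=4, L[4]='c', prepend. Next row=LF[4]=9
  step 9: row=9, L[9]='a', prepend. Next row=LF[9]=5
  step 10: row=5, L[5]='b', prepend. Next row=LF[5]=6
  step 11: row=6, L[6]='d', prepend. Next row=LF[6]=15
  step 12: row=15, L[15]='0', prepend. Next row=LF[15]=1
  step 13: row=1, L[1]='1', prepend. Next row=LF[1]=2
  step 14: row=2, L[2]='d', prepend. Next row=LF[2]=14
  step 15: row=14, L[14]='d', prepend. Next row=LF[14]=17
  step 16: row=17, L[17]='c', prepend. Next row=LF[17]=13
  step 17: row=13, L[13]='d', prepend. Next row=LF[13]=16
  step 18: row=16, L[16]='1', prepend. Next row=LF[16]=3
Reversed output: 1dcdd10dbacabcccc$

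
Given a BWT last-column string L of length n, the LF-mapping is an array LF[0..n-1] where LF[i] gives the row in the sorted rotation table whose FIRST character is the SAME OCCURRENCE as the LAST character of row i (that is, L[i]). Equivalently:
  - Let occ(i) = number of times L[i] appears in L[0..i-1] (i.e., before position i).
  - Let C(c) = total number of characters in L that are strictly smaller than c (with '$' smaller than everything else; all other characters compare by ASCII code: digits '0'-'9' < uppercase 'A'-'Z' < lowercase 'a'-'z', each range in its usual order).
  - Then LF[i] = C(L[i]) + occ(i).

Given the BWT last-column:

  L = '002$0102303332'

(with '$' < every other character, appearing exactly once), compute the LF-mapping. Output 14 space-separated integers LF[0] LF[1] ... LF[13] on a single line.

Answer: 1 2 7 0 3 6 4 8 10 5 11 12 13 9

Derivation:
Char counts: '$':1, '0':5, '1':1, '2':3, '3':4
C (first-col start): C('$')=0, C('0')=1, C('1')=6, C('2')=7, C('3')=10
L[0]='0': occ=0, LF[0]=C('0')+0=1+0=1
L[1]='0': occ=1, LF[1]=C('0')+1=1+1=2
L[2]='2': occ=0, LF[2]=C('2')+0=7+0=7
L[3]='$': occ=0, LF[3]=C('$')+0=0+0=0
L[4]='0': occ=2, LF[4]=C('0')+2=1+2=3
L[5]='1': occ=0, LF[5]=C('1')+0=6+0=6
L[6]='0': occ=3, LF[6]=C('0')+3=1+3=4
L[7]='2': occ=1, LF[7]=C('2')+1=7+1=8
L[8]='3': occ=0, LF[8]=C('3')+0=10+0=10
L[9]='0': occ=4, LF[9]=C('0')+4=1+4=5
L[10]='3': occ=1, LF[10]=C('3')+1=10+1=11
L[11]='3': occ=2, LF[11]=C('3')+2=10+2=12
L[12]='3': occ=3, LF[12]=C('3')+3=10+3=13
L[13]='2': occ=2, LF[13]=C('2')+2=7+2=9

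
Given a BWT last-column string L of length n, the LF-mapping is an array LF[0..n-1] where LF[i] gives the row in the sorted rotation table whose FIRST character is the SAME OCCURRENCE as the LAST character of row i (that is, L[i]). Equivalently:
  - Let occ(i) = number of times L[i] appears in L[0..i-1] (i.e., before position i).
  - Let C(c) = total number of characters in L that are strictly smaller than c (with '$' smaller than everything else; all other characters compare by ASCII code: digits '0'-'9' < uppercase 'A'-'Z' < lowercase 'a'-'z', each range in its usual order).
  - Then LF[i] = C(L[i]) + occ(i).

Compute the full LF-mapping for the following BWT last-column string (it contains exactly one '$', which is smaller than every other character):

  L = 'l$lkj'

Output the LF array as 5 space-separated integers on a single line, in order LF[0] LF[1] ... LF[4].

Char counts: '$':1, 'j':1, 'k':1, 'l':2
C (first-col start): C('$')=0, C('j')=1, C('k')=2, C('l')=3
L[0]='l': occ=0, LF[0]=C('l')+0=3+0=3
L[1]='$': occ=0, LF[1]=C('$')+0=0+0=0
L[2]='l': occ=1, LF[2]=C('l')+1=3+1=4
L[3]='k': occ=0, LF[3]=C('k')+0=2+0=2
L[4]='j': occ=0, LF[4]=C('j')+0=1+0=1

Answer: 3 0 4 2 1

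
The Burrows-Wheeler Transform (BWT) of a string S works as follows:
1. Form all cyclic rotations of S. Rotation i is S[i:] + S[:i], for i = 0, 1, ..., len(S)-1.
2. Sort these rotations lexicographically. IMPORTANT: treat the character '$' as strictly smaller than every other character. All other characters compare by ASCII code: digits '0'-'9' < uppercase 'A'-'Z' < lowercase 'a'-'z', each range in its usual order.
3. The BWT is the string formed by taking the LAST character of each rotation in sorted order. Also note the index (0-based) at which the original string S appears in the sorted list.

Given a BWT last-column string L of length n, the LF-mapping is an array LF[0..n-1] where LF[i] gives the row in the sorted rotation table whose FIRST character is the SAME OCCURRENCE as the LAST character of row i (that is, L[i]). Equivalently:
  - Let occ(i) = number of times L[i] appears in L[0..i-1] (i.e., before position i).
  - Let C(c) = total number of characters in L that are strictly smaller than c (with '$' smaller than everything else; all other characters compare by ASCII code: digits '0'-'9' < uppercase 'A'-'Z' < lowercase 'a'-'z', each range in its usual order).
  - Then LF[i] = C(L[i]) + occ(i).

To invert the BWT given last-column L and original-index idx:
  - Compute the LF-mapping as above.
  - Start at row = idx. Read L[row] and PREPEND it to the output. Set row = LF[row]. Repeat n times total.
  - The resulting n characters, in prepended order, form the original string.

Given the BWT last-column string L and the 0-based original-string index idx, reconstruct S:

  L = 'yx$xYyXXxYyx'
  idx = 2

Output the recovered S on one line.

LF mapping: 9 5 0 6 3 10 1 2 7 4 11 8
Walk LF starting at row 2, prepending L[row]:
  step 1: row=2, L[2]='$', prepend. Next row=LF[2]=0
  step 2: row=0, L[0]='y', prepend. Next row=LF[0]=9
  step 3: row=9, L[9]='Y', prepend. Next row=LF[9]=4
  step 4: row=4, L[4]='Y', prepend. Next row=LF[4]=3
  step 5: row=3, L[3]='x', prepend. Next row=LF[3]=6
  step 6: row=6, L[6]='X', prepend. Next row=LF[6]=1
  step 7: row=1, L[1]='x', prepend. Next row=LF[1]=5
  step 8: row=5, L[5]='y', prepend. Next row=LF[5]=10
  step 9: row=10, L[10]='y', prepend. Next row=LF[10]=11
  step 10: row=11, L[11]='x', prepend. Next row=LF[11]=8
  step 11: row=8, L[8]='x', prepend. Next row=LF[8]=7
  step 12: row=7, L[7]='X', prepend. Next row=LF[7]=2
Reversed output: XxxyyxXxYYy$

Answer: XxxyyxXxYYy$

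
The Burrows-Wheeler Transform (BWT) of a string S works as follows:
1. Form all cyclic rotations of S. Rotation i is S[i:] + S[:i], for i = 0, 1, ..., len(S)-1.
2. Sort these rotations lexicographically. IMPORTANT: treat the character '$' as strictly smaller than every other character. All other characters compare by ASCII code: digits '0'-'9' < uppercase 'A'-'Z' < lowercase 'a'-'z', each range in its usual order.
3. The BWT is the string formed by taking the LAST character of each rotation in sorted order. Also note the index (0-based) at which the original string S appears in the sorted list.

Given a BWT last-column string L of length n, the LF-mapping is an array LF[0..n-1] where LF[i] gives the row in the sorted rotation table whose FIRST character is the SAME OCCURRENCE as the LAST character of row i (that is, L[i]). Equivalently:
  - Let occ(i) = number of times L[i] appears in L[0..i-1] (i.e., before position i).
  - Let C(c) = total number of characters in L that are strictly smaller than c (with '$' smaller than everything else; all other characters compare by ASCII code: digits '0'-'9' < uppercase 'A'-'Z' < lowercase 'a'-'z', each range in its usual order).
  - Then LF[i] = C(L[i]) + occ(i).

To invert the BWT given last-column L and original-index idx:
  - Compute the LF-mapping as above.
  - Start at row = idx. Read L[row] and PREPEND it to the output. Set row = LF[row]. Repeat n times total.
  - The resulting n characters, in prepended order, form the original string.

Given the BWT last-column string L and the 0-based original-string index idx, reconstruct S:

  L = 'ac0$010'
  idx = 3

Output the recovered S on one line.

LF mapping: 5 6 1 0 2 4 3
Walk LF starting at row 3, prepending L[row]:
  step 1: row=3, L[3]='$', prepend. Next row=LF[3]=0
  step 2: row=0, L[0]='a', prepend. Next row=LF[0]=5
  step 3: row=5, L[5]='1', prepend. Next row=LF[5]=4
  step 4: row=4, L[4]='0', prepend. Next row=LF[4]=2
  step 5: row=2, L[2]='0', prepend. Next row=LF[2]=1
  step 6: row=1, L[1]='c', prepend. Next row=LF[1]=6
  step 7: row=6, L[6]='0', prepend. Next row=LF[6]=3
Reversed output: 0c001a$

Answer: 0c001a$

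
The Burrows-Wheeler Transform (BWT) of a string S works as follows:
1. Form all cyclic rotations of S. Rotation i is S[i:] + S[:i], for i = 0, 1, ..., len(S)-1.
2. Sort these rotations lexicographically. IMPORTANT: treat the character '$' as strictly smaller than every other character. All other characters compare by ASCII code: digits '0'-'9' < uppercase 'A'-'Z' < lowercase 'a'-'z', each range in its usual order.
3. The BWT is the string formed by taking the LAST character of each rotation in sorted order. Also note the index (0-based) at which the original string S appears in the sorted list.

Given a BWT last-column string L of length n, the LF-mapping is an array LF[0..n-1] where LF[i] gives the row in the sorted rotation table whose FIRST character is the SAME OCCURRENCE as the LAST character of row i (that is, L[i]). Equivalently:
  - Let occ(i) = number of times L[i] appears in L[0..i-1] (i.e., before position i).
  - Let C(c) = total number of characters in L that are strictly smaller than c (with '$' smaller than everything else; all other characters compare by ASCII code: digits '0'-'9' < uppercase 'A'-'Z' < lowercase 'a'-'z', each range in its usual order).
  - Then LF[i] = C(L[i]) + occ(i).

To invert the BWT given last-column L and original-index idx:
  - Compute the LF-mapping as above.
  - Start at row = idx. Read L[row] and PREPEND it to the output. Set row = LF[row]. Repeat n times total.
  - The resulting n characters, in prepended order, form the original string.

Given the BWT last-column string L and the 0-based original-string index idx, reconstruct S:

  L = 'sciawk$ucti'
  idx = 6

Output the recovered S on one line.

Answer: kiwicactus$

Derivation:
LF mapping: 7 2 4 1 10 6 0 9 3 8 5
Walk LF starting at row 6, prepending L[row]:
  step 1: row=6, L[6]='$', prepend. Next row=LF[6]=0
  step 2: row=0, L[0]='s', prepend. Next row=LF[0]=7
  step 3: row=7, L[7]='u', prepend. Next row=LF[7]=9
  step 4: row=9, L[9]='t', prepend. Next row=LF[9]=8
  step 5: row=8, L[8]='c', prepend. Next row=LF[8]=3
  step 6: row=3, L[3]='a', prepend. Next row=LF[3]=1
  step 7: row=1, L[1]='c', prepend. Next row=LF[1]=2
  step 8: row=2, L[2]='i', prepend. Next row=LF[2]=4
  step 9: row=4, L[4]='w', prepend. Next row=LF[4]=10
  step 10: row=10, L[10]='i', prepend. Next row=LF[10]=5
  step 11: row=5, L[5]='k', prepend. Next row=LF[5]=6
Reversed output: kiwicactus$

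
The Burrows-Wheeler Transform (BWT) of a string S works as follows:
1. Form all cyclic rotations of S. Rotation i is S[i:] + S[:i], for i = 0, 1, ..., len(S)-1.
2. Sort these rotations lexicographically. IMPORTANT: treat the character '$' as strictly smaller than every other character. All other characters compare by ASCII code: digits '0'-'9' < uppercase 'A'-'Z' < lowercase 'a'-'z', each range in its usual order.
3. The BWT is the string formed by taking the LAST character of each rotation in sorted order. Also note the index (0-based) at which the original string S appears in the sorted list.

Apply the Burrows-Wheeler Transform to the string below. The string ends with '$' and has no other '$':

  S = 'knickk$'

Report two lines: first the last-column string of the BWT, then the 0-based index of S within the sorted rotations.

Answer: kinkc$k
5

Derivation:
All 7 rotations (rotation i = S[i:]+S[:i]):
  rot[0] = knickk$
  rot[1] = nickk$k
  rot[2] = ickk$kn
  rot[3] = ckk$kni
  rot[4] = kk$knic
  rot[5] = k$knick
  rot[6] = $knickk
Sorted (with $ < everything):
  sorted[0] = $knickk  (last char: 'k')
  sorted[1] = ckk$kni  (last char: 'i')
  sorted[2] = ickk$kn  (last char: 'n')
  sorted[3] = k$knick  (last char: 'k')
  sorted[4] = kk$knic  (last char: 'c')
  sorted[5] = knickk$  (last char: '$')
  sorted[6] = nickk$k  (last char: 'k')
Last column: kinkc$k
Original string S is at sorted index 5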